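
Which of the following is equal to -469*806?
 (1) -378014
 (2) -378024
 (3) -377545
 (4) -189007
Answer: 1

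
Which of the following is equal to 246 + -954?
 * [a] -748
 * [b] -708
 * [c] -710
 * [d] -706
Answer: b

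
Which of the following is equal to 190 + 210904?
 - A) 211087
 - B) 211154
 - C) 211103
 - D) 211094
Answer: D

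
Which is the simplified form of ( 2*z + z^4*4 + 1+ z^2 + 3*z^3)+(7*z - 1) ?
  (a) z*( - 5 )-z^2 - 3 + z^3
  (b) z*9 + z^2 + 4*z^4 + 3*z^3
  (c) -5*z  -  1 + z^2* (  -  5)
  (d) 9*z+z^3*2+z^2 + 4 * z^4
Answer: b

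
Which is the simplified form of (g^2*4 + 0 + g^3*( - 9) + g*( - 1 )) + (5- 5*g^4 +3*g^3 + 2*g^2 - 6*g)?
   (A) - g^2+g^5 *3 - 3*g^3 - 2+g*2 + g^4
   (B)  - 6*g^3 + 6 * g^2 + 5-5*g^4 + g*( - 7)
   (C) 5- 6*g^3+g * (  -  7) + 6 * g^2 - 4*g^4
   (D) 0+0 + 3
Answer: B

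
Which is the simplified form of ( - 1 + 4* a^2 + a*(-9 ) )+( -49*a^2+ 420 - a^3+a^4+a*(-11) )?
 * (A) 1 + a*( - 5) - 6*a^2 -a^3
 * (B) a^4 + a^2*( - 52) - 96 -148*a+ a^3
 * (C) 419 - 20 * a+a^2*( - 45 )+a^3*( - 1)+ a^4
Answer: C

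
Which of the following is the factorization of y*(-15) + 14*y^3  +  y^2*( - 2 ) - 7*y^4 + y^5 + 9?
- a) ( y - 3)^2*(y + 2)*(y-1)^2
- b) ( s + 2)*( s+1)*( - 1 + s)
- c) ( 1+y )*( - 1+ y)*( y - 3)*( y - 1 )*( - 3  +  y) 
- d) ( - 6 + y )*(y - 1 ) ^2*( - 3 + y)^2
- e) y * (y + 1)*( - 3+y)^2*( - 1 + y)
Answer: c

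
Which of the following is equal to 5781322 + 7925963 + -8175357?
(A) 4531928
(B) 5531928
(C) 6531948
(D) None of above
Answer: B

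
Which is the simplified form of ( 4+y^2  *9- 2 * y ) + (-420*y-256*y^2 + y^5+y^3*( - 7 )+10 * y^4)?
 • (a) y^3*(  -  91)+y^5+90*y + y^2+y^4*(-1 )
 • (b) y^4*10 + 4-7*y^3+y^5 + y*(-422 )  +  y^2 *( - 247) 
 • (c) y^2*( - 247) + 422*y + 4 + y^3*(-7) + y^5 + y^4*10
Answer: b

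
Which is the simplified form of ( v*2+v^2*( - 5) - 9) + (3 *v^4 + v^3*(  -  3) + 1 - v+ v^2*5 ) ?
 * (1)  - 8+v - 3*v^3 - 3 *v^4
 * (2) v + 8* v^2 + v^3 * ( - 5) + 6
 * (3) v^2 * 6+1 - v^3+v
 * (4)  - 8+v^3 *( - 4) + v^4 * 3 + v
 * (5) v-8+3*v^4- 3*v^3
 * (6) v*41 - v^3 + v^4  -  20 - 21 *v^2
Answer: 5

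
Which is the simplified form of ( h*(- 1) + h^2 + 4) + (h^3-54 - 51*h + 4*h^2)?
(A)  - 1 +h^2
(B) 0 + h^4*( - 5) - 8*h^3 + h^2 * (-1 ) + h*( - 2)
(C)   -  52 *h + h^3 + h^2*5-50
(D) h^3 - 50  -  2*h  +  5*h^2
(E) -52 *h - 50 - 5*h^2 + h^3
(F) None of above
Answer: C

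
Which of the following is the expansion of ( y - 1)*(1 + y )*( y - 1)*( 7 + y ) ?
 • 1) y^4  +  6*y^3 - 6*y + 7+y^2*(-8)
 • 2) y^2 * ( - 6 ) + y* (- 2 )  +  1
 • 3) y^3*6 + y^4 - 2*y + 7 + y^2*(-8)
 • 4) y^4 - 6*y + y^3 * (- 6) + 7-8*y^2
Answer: 1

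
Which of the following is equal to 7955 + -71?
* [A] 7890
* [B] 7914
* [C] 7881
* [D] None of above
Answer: D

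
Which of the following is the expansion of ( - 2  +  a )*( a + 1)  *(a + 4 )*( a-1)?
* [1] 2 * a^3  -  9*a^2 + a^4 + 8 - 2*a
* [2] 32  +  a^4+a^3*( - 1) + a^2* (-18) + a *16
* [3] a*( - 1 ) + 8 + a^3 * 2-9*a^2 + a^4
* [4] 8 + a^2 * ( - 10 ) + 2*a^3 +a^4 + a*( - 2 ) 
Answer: 1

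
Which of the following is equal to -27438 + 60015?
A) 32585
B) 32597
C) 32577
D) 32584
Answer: C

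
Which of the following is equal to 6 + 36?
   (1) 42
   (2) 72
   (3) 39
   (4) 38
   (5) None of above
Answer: 1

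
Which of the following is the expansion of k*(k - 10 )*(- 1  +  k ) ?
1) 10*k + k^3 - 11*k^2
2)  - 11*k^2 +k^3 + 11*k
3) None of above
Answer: 1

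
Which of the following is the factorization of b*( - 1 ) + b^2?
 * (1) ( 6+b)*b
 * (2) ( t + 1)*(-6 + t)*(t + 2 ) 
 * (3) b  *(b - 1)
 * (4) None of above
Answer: 3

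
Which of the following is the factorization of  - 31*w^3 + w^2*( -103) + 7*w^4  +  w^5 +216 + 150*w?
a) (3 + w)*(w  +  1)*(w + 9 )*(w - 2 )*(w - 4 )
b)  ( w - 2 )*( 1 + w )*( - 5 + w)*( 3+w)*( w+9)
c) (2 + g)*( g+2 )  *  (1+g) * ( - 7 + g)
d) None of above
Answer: a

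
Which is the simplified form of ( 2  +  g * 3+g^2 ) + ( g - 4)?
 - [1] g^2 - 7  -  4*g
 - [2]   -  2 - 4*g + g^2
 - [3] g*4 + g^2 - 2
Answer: 3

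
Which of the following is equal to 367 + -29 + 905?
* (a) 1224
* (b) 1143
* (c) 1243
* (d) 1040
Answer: c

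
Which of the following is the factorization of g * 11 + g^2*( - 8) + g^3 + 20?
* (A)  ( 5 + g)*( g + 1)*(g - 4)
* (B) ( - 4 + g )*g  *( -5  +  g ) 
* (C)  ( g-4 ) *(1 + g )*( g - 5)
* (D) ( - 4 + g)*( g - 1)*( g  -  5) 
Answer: C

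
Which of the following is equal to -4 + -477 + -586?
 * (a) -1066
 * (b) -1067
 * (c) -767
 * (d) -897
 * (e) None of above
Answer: b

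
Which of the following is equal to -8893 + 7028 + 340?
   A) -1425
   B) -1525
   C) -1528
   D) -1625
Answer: B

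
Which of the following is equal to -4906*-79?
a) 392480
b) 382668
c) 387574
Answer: c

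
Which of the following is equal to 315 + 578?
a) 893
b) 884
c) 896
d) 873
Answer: a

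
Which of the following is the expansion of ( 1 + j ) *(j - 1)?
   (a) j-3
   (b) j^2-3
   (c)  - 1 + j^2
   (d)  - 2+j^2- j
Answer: c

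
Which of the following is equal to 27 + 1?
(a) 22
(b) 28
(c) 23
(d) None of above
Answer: b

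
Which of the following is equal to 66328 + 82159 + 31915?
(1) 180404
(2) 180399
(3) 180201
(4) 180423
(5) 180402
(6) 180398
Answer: 5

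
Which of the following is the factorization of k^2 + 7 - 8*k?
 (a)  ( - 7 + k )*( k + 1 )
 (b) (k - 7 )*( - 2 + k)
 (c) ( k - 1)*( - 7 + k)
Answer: c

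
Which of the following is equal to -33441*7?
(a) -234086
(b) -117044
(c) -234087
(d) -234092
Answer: c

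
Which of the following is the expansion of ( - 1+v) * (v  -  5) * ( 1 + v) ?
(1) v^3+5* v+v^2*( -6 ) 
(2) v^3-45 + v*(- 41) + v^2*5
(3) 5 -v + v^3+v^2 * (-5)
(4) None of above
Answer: 3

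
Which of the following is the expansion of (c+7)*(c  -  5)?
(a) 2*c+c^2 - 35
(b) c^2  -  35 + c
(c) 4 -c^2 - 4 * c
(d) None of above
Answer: a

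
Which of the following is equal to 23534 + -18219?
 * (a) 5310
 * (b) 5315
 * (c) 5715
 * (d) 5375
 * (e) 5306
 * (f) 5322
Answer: b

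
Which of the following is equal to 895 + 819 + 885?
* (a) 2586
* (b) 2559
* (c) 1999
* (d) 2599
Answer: d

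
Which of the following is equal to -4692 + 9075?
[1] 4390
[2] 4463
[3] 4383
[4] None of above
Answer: 3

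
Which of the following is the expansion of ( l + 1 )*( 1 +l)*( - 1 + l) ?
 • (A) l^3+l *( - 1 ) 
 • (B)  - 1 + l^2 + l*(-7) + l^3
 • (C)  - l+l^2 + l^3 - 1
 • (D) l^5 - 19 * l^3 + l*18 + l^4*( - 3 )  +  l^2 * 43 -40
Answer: C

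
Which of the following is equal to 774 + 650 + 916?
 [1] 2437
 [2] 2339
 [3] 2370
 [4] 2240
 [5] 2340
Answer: 5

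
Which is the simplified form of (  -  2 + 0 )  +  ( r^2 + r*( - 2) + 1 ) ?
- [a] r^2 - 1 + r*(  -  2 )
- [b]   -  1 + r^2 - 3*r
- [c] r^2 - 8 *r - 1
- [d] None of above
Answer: a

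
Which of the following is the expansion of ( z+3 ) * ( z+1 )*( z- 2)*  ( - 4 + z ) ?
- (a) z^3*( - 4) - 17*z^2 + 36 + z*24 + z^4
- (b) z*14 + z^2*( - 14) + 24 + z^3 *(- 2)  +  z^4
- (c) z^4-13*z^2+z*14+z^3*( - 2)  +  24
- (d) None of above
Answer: c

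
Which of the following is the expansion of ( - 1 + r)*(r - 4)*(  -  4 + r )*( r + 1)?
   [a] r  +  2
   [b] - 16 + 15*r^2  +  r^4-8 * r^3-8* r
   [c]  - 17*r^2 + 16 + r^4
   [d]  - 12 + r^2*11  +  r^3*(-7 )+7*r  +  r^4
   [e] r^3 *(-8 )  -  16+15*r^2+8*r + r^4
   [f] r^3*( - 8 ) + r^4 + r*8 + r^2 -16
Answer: e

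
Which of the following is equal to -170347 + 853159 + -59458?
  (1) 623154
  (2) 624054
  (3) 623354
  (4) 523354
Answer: 3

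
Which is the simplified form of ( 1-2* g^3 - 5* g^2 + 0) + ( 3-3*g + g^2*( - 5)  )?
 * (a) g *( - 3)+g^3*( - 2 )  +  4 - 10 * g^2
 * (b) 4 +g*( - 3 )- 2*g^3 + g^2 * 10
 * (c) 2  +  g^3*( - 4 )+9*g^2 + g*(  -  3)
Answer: a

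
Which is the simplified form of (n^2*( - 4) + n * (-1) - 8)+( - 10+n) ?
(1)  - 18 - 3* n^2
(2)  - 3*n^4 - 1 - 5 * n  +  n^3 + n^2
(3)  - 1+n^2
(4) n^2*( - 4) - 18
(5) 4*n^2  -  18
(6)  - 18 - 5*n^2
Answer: 4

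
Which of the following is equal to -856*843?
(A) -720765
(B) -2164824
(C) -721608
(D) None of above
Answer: C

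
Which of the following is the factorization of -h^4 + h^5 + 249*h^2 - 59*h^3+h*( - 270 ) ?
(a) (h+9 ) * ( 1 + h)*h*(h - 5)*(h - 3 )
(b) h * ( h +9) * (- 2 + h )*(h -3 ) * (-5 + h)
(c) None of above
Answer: b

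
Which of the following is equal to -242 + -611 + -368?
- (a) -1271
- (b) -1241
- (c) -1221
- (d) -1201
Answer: c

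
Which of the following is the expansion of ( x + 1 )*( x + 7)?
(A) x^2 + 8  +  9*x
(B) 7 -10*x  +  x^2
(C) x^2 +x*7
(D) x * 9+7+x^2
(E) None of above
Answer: E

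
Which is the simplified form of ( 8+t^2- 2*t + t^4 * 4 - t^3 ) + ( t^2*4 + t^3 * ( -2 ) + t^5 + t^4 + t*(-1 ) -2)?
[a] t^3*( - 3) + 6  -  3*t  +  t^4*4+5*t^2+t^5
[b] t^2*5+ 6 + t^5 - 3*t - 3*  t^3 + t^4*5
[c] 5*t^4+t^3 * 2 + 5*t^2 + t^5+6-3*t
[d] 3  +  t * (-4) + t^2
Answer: b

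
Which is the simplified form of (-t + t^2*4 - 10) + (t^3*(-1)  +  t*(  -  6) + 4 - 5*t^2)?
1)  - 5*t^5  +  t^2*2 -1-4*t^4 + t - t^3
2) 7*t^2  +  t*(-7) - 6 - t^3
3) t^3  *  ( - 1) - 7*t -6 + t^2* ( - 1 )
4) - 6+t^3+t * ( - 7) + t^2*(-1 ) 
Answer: 3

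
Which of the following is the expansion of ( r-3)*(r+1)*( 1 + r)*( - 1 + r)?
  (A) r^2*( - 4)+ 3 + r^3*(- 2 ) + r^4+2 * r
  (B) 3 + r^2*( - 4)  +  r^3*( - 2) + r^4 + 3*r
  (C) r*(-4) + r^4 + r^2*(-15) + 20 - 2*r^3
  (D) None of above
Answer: A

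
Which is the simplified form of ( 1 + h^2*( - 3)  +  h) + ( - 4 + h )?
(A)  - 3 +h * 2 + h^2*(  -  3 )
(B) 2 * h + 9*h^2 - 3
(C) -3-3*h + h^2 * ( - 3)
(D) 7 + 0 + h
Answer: A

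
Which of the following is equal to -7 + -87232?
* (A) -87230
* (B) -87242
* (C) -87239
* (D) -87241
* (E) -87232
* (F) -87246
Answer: C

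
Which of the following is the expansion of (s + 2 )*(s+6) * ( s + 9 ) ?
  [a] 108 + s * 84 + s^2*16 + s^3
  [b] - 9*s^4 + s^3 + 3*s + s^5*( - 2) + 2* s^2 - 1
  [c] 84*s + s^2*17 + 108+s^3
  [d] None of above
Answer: c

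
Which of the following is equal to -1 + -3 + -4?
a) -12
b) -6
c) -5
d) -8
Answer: d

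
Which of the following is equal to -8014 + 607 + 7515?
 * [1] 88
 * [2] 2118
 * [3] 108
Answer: 3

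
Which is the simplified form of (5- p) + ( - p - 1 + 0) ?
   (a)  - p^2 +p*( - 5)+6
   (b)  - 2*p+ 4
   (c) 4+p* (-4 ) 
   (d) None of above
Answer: b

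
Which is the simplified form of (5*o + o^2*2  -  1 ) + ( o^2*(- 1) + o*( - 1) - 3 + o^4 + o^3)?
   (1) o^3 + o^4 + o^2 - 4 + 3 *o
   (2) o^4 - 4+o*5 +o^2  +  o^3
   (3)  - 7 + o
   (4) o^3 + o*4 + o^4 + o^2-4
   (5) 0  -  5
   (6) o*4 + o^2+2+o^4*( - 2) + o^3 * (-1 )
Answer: 4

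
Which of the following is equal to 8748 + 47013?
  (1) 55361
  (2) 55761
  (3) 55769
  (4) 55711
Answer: 2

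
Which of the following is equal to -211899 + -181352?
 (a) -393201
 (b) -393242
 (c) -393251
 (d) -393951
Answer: c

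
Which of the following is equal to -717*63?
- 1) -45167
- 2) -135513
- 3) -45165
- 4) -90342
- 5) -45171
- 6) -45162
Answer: 5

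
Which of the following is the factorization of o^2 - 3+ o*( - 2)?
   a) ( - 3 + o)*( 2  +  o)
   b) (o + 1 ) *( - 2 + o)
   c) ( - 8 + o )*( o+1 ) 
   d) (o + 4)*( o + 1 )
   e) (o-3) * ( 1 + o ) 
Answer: e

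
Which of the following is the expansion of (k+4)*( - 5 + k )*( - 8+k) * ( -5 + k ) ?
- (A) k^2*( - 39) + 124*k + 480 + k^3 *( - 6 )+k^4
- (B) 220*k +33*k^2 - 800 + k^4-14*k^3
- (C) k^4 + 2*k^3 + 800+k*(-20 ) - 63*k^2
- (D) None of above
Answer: B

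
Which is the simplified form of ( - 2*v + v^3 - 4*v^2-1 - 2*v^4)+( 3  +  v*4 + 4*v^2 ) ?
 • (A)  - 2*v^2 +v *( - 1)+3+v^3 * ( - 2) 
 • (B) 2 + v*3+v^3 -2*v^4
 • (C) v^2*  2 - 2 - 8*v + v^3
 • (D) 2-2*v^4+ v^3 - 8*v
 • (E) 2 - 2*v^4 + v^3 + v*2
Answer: E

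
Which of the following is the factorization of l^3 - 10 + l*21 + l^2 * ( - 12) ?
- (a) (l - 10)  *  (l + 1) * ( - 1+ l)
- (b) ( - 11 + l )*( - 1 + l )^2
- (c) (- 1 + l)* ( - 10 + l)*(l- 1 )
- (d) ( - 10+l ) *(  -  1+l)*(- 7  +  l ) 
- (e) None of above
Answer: c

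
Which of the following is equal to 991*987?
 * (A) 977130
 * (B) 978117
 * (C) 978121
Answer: B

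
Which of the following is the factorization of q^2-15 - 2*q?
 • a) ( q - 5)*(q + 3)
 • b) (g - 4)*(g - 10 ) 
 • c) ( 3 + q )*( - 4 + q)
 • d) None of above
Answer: a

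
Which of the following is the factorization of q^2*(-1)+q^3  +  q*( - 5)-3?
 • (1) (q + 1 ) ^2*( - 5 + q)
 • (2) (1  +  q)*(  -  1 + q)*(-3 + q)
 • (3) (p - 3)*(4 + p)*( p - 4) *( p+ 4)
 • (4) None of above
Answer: 4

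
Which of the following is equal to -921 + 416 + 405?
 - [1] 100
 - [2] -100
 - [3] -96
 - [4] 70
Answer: 2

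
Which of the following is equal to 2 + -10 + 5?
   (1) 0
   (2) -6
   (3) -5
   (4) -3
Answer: 4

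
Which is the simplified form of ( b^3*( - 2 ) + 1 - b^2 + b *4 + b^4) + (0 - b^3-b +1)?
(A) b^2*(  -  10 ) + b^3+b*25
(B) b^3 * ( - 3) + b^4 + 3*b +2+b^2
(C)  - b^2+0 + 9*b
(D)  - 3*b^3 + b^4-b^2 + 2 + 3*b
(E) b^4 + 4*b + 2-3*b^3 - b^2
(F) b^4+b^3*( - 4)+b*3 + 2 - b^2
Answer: D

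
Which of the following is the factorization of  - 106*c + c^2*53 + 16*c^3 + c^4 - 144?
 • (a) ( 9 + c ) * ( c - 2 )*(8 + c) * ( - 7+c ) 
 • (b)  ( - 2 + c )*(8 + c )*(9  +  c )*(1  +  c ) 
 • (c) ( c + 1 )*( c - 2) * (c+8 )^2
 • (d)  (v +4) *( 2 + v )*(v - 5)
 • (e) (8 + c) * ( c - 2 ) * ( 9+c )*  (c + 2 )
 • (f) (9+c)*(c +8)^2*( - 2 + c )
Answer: b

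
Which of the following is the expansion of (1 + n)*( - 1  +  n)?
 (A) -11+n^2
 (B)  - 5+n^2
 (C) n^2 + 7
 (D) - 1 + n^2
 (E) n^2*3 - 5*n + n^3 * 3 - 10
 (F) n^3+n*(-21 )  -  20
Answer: D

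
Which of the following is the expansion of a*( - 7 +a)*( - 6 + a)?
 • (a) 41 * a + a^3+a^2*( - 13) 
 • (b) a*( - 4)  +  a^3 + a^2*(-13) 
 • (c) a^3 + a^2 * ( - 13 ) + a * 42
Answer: c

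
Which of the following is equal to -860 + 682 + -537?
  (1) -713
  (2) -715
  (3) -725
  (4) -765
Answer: 2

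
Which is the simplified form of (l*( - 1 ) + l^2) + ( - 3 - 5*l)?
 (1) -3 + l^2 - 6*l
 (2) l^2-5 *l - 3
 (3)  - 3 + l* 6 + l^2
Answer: 1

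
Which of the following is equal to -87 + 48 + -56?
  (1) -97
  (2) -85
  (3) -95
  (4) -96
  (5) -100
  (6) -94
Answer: 3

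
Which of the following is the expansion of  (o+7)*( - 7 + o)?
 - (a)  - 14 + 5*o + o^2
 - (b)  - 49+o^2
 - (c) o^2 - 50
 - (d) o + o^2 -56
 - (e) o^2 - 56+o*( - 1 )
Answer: b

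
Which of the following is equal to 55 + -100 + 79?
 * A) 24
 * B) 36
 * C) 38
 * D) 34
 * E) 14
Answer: D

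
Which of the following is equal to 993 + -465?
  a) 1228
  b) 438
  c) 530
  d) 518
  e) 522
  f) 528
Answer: f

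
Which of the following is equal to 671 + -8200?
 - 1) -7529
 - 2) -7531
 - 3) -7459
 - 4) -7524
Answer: 1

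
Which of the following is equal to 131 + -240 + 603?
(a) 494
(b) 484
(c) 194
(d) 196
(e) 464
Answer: a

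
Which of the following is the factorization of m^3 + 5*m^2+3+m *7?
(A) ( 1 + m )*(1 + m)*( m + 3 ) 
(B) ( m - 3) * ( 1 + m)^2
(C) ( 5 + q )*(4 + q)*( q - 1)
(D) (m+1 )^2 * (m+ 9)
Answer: A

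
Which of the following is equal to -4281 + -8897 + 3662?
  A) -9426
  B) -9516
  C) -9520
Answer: B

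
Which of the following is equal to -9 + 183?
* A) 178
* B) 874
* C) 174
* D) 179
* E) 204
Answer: C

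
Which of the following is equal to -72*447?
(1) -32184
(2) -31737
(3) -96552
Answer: 1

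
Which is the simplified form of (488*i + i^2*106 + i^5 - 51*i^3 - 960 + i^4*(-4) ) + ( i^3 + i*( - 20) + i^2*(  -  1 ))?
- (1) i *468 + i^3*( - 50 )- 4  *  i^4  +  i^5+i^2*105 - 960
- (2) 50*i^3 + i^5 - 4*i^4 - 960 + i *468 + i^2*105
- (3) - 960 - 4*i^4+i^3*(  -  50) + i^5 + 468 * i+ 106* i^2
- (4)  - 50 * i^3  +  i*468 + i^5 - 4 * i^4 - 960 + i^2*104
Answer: 1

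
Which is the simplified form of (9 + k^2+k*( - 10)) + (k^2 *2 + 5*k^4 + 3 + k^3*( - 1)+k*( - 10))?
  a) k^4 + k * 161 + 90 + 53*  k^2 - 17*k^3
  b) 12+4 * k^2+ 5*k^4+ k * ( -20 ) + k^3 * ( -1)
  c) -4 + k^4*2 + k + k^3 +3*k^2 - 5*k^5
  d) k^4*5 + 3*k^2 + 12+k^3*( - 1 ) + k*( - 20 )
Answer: d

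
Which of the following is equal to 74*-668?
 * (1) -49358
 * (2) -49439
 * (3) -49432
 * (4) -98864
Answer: 3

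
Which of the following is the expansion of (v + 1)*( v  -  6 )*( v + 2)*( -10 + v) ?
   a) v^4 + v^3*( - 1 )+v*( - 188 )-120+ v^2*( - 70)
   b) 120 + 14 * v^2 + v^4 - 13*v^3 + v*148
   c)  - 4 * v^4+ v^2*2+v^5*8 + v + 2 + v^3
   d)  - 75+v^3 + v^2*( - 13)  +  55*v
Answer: b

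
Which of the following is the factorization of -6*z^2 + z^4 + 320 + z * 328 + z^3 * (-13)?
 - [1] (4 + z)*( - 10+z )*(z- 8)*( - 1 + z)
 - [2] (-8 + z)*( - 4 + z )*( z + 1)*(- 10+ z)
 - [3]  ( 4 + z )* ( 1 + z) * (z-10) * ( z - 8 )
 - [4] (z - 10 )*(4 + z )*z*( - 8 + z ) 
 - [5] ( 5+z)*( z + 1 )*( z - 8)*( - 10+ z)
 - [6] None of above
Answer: 3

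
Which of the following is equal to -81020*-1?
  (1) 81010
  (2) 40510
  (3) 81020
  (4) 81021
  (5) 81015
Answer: 3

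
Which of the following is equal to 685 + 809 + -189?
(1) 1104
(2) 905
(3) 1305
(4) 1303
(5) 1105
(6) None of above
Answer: 3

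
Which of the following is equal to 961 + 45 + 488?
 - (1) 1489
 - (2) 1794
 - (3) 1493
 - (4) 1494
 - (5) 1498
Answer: 4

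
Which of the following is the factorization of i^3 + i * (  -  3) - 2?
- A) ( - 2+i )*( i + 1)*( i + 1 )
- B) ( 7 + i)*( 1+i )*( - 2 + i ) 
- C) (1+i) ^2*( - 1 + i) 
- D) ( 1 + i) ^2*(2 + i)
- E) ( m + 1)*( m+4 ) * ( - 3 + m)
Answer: A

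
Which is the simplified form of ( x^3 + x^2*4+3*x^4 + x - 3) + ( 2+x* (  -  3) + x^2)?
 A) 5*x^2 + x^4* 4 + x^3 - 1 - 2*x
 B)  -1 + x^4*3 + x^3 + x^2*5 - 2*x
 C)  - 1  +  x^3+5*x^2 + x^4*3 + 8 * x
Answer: B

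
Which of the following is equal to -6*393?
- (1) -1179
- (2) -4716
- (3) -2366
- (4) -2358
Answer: 4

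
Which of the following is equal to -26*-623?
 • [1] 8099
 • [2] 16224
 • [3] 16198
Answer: 3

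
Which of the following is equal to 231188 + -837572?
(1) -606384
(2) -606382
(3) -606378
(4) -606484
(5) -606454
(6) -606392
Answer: 1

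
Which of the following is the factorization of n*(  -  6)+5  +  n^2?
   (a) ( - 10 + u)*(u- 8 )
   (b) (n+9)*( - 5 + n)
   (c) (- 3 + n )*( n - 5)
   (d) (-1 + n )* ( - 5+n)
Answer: d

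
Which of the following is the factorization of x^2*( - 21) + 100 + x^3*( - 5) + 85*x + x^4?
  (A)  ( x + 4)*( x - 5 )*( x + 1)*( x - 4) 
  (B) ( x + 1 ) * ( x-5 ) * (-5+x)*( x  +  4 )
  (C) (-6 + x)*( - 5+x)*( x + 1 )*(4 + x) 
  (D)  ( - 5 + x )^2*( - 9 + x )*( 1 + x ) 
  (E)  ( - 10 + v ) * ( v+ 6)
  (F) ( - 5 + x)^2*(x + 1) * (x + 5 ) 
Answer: B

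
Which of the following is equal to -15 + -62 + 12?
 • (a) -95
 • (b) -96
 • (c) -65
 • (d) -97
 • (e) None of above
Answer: c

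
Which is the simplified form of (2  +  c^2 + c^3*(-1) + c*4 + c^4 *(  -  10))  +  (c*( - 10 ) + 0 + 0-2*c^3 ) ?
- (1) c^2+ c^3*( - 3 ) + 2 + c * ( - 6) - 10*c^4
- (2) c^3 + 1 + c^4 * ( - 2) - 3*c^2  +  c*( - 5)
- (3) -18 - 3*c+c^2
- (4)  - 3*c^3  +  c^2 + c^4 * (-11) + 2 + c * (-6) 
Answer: 1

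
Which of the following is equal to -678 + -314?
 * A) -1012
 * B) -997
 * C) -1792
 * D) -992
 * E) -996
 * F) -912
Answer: D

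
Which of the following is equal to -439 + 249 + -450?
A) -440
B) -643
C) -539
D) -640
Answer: D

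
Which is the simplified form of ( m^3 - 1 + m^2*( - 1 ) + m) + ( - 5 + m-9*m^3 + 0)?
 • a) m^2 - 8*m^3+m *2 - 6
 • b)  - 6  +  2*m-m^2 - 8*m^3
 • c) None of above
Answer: b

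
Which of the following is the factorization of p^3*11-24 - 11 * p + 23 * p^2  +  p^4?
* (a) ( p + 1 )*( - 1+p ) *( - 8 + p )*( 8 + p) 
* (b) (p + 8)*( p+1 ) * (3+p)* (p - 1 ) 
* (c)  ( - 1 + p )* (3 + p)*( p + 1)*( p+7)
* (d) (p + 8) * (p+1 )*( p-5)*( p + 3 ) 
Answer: b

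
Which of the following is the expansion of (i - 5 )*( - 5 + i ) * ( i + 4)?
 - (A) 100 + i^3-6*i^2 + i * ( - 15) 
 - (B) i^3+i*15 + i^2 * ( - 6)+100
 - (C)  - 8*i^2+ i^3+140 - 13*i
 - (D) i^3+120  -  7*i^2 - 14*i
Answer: A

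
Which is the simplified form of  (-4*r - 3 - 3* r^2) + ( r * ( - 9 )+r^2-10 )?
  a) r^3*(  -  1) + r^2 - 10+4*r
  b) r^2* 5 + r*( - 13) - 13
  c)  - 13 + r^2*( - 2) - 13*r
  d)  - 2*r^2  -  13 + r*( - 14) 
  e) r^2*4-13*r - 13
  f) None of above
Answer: c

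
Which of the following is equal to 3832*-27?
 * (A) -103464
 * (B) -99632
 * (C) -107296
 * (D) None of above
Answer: A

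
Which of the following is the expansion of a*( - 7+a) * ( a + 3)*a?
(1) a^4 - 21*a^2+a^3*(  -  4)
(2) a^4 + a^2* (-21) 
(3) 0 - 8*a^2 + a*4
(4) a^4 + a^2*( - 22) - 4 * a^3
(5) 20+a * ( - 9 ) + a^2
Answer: 1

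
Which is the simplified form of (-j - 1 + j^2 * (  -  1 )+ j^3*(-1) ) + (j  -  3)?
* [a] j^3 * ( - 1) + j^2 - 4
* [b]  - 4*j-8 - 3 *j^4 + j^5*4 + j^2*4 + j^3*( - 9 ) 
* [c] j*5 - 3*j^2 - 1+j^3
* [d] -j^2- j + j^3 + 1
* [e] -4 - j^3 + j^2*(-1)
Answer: e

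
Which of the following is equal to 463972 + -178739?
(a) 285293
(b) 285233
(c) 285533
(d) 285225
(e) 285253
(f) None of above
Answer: b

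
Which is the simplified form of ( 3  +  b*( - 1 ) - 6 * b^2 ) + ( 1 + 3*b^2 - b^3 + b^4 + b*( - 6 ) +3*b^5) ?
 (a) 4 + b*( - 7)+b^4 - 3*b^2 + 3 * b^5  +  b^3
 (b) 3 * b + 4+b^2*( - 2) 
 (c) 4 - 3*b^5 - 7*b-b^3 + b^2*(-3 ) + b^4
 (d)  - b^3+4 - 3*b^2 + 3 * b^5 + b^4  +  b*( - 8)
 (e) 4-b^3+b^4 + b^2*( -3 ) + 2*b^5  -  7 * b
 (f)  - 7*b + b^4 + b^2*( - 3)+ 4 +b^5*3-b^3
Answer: f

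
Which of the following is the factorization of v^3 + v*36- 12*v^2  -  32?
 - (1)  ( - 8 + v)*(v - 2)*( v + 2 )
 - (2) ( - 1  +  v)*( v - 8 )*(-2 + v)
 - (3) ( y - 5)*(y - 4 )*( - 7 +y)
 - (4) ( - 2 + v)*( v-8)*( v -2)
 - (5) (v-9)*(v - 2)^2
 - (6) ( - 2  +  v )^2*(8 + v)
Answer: 4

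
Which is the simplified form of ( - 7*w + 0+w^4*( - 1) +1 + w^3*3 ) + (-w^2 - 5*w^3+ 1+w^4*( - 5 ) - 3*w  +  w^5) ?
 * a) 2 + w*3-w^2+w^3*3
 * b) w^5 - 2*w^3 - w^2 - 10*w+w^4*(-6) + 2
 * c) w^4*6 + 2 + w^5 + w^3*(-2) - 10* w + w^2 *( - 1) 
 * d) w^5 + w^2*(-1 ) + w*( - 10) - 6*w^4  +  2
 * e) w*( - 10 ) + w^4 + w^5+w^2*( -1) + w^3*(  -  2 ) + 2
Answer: b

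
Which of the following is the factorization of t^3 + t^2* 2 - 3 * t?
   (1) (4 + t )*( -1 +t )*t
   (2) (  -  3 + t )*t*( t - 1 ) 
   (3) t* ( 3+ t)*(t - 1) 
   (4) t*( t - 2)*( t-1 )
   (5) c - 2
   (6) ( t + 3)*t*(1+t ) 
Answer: 3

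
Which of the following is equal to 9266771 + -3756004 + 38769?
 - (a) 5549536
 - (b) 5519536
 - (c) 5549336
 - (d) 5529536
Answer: a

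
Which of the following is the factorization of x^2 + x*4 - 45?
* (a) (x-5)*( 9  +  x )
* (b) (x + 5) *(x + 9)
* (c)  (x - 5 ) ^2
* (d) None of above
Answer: a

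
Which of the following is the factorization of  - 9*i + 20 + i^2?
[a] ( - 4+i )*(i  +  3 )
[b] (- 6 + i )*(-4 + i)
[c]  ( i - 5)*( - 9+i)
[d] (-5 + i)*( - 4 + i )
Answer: d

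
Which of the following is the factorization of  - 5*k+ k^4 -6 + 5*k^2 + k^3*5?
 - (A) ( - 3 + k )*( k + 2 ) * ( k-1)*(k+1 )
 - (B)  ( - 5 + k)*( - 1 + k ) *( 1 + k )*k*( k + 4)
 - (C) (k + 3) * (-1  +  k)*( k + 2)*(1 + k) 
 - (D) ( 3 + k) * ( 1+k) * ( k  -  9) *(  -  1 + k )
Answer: C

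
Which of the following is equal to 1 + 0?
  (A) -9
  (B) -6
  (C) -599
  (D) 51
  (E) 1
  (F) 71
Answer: E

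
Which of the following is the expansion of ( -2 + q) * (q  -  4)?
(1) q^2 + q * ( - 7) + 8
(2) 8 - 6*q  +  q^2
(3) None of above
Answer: 2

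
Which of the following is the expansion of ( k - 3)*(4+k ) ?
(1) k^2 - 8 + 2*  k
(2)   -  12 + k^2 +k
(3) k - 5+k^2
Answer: 2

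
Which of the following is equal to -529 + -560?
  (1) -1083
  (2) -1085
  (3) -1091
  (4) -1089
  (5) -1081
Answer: 4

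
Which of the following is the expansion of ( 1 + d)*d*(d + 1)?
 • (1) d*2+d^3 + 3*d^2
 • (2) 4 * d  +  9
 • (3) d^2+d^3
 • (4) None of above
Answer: 4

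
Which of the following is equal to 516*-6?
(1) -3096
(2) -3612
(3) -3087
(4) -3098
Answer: 1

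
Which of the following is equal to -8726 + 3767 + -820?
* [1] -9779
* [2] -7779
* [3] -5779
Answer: 3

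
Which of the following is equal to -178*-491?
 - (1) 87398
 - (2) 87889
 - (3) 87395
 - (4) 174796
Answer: 1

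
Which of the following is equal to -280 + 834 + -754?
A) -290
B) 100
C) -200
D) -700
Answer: C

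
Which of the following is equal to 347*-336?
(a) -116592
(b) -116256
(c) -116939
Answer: a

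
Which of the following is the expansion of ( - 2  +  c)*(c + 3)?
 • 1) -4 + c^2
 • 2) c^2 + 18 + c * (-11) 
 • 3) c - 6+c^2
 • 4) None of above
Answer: 3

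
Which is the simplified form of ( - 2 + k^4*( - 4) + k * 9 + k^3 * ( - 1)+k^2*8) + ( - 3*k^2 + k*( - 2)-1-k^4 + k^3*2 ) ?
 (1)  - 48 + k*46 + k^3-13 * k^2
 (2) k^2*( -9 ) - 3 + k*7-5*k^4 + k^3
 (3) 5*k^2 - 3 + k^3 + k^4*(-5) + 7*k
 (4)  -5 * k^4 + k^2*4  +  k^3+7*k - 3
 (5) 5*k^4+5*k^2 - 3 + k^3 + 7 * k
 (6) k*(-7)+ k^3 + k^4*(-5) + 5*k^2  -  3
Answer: 3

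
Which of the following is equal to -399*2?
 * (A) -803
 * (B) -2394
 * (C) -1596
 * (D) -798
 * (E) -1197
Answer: D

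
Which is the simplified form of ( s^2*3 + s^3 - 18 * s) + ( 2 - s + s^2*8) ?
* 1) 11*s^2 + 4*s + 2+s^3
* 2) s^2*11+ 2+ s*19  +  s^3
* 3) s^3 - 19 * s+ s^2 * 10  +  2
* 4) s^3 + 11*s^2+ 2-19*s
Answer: 4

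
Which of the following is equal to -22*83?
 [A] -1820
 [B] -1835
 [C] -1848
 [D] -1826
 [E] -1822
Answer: D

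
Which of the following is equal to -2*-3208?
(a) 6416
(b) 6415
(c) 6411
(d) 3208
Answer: a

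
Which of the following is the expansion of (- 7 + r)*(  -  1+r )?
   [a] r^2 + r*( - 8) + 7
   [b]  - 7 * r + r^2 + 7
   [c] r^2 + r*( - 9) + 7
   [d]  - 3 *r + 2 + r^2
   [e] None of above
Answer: a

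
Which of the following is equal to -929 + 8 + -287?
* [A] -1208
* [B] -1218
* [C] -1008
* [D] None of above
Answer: A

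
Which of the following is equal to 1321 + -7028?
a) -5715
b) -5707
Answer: b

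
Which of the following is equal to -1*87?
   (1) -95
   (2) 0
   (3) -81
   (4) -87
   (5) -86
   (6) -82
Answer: 4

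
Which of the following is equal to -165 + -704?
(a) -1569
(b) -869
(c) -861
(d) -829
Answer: b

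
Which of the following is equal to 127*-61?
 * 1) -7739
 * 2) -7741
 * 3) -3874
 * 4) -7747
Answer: 4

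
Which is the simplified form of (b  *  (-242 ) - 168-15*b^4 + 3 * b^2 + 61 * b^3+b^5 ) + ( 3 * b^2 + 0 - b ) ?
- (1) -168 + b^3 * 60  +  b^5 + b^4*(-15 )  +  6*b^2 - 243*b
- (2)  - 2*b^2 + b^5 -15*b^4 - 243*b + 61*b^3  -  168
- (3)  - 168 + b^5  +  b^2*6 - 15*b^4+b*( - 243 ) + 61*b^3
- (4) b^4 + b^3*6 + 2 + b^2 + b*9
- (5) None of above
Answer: 3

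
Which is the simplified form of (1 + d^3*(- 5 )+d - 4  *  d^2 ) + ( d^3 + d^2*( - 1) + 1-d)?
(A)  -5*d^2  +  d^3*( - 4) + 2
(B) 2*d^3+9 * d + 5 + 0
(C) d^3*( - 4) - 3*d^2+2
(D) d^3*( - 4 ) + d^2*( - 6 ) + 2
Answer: A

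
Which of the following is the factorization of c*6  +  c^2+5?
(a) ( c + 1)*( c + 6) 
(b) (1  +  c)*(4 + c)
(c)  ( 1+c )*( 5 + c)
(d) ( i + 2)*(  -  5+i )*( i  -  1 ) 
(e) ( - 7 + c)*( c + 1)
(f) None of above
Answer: c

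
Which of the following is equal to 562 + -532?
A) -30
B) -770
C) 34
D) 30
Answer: D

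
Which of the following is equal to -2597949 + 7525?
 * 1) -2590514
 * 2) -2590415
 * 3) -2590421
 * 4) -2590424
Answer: 4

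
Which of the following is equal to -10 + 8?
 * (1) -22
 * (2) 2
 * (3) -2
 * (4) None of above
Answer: 3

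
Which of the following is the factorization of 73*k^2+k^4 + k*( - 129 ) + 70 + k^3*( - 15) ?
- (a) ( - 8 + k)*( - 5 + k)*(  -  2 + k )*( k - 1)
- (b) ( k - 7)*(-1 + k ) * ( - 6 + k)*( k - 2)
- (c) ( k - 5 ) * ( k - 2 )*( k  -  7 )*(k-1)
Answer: c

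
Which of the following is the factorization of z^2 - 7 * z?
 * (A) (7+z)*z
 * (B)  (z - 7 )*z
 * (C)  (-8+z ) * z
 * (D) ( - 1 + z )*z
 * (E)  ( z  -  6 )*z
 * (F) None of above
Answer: B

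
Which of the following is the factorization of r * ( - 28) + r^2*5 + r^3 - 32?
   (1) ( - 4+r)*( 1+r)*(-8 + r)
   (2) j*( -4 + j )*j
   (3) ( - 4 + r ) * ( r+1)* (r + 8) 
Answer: 3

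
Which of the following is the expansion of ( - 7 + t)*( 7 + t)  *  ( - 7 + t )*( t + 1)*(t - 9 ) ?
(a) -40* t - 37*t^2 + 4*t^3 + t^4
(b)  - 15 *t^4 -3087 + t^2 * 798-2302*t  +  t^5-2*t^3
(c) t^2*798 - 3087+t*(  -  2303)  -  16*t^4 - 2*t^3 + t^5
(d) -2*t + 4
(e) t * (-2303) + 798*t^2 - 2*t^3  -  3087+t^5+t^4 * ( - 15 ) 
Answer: e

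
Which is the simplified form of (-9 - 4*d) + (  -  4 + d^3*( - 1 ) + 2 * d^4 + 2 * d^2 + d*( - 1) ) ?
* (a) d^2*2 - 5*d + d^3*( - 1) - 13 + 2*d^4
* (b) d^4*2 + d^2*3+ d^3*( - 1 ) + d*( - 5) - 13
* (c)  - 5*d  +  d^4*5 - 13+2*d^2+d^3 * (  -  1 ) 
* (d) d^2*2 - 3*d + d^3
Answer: a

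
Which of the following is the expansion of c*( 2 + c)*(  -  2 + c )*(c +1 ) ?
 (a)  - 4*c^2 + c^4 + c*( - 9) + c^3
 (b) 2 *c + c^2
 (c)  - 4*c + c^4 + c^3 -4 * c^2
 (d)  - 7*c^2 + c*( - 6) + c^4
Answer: c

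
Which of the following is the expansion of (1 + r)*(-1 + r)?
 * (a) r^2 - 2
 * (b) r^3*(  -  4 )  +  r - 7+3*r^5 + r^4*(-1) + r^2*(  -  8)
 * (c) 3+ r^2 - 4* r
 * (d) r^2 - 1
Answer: d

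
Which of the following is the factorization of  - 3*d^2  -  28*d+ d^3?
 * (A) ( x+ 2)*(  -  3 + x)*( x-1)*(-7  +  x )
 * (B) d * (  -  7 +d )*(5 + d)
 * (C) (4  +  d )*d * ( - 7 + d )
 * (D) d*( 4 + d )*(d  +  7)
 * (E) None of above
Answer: C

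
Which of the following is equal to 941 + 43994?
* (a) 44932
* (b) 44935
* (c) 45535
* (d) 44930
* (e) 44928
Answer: b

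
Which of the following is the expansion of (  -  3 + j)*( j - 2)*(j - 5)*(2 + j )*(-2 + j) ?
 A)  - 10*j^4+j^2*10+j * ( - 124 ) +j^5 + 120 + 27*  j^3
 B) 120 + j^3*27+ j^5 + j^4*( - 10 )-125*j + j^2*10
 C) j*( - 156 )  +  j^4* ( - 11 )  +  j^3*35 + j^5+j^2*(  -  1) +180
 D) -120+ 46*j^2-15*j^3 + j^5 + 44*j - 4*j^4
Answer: A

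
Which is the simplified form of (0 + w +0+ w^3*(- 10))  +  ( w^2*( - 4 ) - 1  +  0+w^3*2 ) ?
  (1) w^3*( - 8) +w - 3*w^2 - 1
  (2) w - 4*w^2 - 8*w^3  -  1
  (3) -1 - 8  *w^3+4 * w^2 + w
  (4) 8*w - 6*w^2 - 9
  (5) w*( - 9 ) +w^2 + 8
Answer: 2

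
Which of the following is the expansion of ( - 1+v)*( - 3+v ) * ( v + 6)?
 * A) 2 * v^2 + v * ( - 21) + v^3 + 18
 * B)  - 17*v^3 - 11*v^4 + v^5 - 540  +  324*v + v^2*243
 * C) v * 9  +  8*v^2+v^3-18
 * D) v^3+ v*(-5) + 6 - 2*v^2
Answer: A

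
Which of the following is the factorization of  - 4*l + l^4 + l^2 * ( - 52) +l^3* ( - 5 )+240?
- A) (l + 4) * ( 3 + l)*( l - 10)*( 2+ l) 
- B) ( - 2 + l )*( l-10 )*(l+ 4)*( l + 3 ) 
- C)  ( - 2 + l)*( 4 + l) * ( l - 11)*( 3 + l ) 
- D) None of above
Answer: B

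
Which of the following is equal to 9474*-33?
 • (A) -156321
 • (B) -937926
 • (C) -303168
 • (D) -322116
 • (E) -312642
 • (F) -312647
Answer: E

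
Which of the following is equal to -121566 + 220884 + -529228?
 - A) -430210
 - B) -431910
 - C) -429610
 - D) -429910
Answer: D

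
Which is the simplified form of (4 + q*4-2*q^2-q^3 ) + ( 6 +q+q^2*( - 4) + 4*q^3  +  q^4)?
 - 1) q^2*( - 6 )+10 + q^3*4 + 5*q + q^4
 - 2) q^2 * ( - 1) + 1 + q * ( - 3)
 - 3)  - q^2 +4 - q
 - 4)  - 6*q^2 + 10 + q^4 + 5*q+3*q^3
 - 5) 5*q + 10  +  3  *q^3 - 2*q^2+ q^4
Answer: 4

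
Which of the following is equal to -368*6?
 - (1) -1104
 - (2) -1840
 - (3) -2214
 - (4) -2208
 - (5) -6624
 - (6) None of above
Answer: 4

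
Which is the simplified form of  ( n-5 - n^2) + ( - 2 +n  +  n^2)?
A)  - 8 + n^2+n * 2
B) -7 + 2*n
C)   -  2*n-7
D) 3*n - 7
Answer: B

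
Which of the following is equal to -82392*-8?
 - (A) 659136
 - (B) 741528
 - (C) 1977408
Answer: A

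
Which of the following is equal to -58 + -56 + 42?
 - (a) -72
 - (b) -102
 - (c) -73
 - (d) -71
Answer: a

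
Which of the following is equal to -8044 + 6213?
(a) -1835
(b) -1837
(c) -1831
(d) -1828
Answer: c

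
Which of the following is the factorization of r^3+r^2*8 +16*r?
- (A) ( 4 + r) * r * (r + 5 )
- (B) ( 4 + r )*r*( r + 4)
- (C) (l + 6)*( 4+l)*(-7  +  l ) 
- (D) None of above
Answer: B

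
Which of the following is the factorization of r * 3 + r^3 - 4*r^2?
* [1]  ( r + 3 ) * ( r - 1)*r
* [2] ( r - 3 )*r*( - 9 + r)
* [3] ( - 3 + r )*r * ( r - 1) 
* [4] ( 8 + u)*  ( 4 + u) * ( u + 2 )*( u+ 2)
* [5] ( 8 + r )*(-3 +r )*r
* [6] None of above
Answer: 3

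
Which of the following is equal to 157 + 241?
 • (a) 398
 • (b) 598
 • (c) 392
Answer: a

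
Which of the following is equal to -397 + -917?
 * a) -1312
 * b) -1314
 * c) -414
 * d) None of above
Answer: b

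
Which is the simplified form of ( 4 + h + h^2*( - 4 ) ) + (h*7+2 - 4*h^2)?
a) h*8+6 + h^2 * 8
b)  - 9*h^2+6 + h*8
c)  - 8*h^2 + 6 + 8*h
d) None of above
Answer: c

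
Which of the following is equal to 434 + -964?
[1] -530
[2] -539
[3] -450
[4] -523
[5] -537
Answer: 1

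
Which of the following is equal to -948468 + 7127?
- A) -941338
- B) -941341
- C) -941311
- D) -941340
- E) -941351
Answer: B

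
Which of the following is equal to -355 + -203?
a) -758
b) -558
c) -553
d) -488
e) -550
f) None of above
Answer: b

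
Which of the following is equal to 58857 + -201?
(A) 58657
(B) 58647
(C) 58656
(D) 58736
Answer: C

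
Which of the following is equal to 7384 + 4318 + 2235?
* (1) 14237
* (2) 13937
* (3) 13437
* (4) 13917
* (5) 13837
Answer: 2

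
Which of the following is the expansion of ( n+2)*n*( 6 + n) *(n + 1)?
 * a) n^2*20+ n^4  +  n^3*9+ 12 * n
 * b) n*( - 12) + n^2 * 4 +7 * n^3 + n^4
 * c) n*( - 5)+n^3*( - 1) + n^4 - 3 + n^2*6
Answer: a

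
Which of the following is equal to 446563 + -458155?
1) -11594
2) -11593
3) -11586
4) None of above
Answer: 4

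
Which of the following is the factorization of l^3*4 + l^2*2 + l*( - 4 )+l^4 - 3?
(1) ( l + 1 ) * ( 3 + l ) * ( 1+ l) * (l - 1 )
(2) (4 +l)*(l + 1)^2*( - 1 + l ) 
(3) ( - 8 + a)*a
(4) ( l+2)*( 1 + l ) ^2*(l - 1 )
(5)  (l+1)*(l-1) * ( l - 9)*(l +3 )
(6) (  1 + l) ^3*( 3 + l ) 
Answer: 1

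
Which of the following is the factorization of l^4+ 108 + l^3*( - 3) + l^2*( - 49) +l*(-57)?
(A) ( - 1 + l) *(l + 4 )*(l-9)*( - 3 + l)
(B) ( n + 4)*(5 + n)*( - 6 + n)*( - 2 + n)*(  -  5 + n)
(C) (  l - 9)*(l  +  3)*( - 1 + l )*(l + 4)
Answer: C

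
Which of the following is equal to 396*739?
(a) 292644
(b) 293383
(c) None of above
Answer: a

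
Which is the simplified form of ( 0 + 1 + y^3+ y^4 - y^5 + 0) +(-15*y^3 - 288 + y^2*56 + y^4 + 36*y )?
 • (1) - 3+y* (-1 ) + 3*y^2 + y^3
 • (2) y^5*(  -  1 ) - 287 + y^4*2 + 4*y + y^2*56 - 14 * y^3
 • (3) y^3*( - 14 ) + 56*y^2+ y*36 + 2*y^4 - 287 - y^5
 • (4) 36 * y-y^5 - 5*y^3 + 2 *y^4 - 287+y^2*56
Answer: 3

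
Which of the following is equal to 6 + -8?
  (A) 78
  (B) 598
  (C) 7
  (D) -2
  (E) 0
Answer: D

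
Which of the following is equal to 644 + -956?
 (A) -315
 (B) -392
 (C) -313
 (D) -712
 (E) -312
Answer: E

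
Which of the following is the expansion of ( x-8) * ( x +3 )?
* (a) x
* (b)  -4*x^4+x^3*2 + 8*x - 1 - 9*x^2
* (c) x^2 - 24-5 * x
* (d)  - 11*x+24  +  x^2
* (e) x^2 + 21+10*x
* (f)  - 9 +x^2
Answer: c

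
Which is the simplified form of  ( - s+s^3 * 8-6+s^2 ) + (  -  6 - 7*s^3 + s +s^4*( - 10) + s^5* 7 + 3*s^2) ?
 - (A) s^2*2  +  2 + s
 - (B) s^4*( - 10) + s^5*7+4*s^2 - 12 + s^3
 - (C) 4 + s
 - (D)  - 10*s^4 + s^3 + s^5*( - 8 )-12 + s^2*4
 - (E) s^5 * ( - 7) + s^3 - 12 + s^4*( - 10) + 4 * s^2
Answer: B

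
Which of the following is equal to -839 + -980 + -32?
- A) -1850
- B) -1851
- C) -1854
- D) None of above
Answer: B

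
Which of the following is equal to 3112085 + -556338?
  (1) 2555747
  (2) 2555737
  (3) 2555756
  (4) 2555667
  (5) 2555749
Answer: 1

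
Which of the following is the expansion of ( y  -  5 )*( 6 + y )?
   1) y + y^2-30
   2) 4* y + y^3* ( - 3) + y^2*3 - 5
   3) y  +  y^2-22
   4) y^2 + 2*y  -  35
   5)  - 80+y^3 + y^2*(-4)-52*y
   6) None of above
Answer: 1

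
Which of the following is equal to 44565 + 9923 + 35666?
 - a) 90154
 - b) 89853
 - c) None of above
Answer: a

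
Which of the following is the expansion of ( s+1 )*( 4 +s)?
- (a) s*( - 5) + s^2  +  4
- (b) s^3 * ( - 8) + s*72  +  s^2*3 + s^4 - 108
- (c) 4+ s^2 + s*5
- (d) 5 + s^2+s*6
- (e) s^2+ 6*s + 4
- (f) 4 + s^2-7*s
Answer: c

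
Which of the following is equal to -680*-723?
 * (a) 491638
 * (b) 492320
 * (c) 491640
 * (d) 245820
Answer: c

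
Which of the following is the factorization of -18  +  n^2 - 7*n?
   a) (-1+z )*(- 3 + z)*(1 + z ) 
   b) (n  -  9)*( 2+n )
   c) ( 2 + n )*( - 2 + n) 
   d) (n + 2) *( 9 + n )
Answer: b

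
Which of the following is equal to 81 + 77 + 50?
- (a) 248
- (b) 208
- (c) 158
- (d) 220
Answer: b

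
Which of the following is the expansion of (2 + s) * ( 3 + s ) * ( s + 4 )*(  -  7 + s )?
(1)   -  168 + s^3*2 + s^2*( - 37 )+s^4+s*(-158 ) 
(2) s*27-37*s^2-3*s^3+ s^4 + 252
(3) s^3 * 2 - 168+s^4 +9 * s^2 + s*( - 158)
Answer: 1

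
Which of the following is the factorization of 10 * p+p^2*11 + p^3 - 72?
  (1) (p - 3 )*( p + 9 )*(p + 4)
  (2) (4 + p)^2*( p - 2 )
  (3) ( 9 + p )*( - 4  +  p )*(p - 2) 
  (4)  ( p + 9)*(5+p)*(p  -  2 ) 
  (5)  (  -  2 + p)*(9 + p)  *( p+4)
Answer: 5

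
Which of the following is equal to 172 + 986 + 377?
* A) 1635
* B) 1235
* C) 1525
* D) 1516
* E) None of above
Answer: E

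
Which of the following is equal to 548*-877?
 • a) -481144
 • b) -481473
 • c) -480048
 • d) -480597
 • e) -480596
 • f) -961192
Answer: e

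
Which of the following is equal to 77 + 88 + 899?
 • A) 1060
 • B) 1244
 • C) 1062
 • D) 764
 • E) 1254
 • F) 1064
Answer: F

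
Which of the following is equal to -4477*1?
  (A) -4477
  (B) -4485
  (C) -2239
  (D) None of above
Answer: A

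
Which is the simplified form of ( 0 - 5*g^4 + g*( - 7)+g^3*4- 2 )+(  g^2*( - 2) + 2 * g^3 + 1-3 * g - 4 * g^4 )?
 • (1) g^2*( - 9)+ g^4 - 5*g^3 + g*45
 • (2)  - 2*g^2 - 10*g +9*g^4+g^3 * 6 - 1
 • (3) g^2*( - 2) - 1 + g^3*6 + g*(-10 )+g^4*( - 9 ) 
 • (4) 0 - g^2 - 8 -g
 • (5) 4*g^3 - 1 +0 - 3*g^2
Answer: 3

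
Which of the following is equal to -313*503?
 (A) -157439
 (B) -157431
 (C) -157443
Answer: A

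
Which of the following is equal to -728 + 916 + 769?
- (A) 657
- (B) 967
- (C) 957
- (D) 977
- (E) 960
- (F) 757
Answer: C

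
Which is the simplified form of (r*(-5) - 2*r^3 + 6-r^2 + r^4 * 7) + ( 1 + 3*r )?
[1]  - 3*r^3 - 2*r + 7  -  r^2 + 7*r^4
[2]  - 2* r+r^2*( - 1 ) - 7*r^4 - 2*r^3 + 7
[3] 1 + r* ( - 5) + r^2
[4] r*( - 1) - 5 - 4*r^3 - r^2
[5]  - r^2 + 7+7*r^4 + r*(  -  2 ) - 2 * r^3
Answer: 5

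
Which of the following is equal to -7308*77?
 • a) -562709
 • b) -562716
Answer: b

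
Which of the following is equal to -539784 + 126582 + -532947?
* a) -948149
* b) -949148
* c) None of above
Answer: c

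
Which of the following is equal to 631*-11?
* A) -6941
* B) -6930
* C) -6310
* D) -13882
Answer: A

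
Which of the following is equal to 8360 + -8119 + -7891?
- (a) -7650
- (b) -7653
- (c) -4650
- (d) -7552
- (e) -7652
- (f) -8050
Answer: a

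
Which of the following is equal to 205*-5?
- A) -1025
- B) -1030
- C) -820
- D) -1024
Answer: A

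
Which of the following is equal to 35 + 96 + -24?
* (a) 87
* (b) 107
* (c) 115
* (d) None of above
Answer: b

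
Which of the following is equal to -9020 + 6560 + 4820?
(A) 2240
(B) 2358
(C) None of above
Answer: C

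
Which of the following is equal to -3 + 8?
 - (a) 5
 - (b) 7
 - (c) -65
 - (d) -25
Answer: a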